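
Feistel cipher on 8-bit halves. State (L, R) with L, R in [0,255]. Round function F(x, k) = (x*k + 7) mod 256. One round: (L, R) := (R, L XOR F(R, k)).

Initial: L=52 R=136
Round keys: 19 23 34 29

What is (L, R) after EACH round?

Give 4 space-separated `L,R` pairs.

Answer: 136,43 43,108 108,116 116,71

Derivation:
Round 1 (k=19): L=136 R=43
Round 2 (k=23): L=43 R=108
Round 3 (k=34): L=108 R=116
Round 4 (k=29): L=116 R=71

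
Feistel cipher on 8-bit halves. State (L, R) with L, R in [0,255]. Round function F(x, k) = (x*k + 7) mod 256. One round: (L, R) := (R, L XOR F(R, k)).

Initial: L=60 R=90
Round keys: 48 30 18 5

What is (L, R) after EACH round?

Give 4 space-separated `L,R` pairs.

Answer: 90,219 219,235 235,86 86,94

Derivation:
Round 1 (k=48): L=90 R=219
Round 2 (k=30): L=219 R=235
Round 3 (k=18): L=235 R=86
Round 4 (k=5): L=86 R=94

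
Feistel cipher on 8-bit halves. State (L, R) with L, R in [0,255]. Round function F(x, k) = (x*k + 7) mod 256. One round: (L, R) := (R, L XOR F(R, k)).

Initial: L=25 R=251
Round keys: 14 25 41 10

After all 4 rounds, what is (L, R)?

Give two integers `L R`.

Round 1 (k=14): L=251 R=216
Round 2 (k=25): L=216 R=228
Round 3 (k=41): L=228 R=83
Round 4 (k=10): L=83 R=161

Answer: 83 161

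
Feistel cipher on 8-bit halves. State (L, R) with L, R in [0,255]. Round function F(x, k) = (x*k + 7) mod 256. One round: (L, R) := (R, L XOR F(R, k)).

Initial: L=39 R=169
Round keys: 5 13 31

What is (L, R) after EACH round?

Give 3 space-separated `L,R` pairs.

Round 1 (k=5): L=169 R=115
Round 2 (k=13): L=115 R=119
Round 3 (k=31): L=119 R=3

Answer: 169,115 115,119 119,3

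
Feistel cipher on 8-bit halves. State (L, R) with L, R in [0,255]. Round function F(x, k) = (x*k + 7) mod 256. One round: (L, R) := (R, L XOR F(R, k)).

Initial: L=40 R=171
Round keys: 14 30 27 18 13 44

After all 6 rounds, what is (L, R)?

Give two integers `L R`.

Round 1 (k=14): L=171 R=73
Round 2 (k=30): L=73 R=62
Round 3 (k=27): L=62 R=216
Round 4 (k=18): L=216 R=9
Round 5 (k=13): L=9 R=164
Round 6 (k=44): L=164 R=62

Answer: 164 62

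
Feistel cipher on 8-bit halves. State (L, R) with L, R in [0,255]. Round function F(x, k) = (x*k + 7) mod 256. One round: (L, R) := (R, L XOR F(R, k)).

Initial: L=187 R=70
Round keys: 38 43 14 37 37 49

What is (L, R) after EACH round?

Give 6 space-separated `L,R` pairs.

Answer: 70,208 208,177 177,101 101,17 17,25 25,193

Derivation:
Round 1 (k=38): L=70 R=208
Round 2 (k=43): L=208 R=177
Round 3 (k=14): L=177 R=101
Round 4 (k=37): L=101 R=17
Round 5 (k=37): L=17 R=25
Round 6 (k=49): L=25 R=193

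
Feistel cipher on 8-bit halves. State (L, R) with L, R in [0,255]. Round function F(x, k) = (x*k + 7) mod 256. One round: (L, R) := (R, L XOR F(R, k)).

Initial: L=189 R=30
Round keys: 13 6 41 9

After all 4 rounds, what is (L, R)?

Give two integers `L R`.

Answer: 24 230

Derivation:
Round 1 (k=13): L=30 R=48
Round 2 (k=6): L=48 R=57
Round 3 (k=41): L=57 R=24
Round 4 (k=9): L=24 R=230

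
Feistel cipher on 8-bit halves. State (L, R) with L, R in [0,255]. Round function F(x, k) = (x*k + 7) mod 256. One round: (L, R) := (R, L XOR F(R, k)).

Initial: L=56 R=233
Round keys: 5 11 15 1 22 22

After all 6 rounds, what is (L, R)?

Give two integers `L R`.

Round 1 (k=5): L=233 R=172
Round 2 (k=11): L=172 R=130
Round 3 (k=15): L=130 R=9
Round 4 (k=1): L=9 R=146
Round 5 (k=22): L=146 R=154
Round 6 (k=22): L=154 R=209

Answer: 154 209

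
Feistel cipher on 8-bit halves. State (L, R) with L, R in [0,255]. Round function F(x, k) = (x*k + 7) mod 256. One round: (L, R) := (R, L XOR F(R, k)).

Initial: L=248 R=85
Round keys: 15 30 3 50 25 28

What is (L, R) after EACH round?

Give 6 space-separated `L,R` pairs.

Round 1 (k=15): L=85 R=250
Round 2 (k=30): L=250 R=6
Round 3 (k=3): L=6 R=227
Round 4 (k=50): L=227 R=91
Round 5 (k=25): L=91 R=9
Round 6 (k=28): L=9 R=88

Answer: 85,250 250,6 6,227 227,91 91,9 9,88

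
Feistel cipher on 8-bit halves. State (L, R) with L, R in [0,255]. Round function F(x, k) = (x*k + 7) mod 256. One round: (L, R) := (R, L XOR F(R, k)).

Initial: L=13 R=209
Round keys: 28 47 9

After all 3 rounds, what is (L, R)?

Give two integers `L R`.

Round 1 (k=28): L=209 R=238
Round 2 (k=47): L=238 R=104
Round 3 (k=9): L=104 R=65

Answer: 104 65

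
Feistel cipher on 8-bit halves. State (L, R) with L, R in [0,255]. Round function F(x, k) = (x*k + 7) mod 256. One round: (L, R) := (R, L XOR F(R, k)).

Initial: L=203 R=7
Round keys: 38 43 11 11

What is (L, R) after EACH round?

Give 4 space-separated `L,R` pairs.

Round 1 (k=38): L=7 R=218
Round 2 (k=43): L=218 R=162
Round 3 (k=11): L=162 R=39
Round 4 (k=11): L=39 R=22

Answer: 7,218 218,162 162,39 39,22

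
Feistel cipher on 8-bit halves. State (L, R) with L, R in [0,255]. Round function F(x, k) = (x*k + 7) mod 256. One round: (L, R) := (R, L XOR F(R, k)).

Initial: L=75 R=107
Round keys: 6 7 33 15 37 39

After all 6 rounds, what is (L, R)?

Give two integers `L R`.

Round 1 (k=6): L=107 R=194
Round 2 (k=7): L=194 R=62
Round 3 (k=33): L=62 R=199
Round 4 (k=15): L=199 R=142
Round 5 (k=37): L=142 R=74
Round 6 (k=39): L=74 R=195

Answer: 74 195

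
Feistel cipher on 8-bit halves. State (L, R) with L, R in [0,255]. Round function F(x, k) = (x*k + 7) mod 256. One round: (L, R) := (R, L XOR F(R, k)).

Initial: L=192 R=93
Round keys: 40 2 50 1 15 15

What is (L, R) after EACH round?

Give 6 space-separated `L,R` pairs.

Round 1 (k=40): L=93 R=79
Round 2 (k=2): L=79 R=248
Round 3 (k=50): L=248 R=56
Round 4 (k=1): L=56 R=199
Round 5 (k=15): L=199 R=136
Round 6 (k=15): L=136 R=56

Answer: 93,79 79,248 248,56 56,199 199,136 136,56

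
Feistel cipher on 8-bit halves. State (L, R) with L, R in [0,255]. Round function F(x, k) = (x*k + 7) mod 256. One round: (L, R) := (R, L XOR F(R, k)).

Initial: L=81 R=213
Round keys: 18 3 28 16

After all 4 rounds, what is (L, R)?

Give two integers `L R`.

Answer: 239 213

Derivation:
Round 1 (k=18): L=213 R=80
Round 2 (k=3): L=80 R=34
Round 3 (k=28): L=34 R=239
Round 4 (k=16): L=239 R=213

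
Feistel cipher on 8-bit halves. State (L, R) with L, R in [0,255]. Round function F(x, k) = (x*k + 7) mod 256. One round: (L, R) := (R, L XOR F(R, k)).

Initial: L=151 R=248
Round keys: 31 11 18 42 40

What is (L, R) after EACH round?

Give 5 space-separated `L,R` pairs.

Answer: 248,152 152,119 119,253 253,254 254,74

Derivation:
Round 1 (k=31): L=248 R=152
Round 2 (k=11): L=152 R=119
Round 3 (k=18): L=119 R=253
Round 4 (k=42): L=253 R=254
Round 5 (k=40): L=254 R=74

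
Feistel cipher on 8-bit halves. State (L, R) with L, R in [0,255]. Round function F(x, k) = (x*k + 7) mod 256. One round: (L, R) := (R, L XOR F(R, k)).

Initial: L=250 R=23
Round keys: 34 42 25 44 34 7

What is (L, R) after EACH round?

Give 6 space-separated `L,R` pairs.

Round 1 (k=34): L=23 R=239
Round 2 (k=42): L=239 R=42
Round 3 (k=25): L=42 R=206
Round 4 (k=44): L=206 R=69
Round 5 (k=34): L=69 R=255
Round 6 (k=7): L=255 R=69

Answer: 23,239 239,42 42,206 206,69 69,255 255,69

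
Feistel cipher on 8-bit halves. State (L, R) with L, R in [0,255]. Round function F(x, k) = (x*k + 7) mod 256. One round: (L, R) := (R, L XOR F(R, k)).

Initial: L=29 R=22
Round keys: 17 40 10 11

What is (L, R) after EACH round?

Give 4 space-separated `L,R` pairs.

Answer: 22,96 96,17 17,209 209,19

Derivation:
Round 1 (k=17): L=22 R=96
Round 2 (k=40): L=96 R=17
Round 3 (k=10): L=17 R=209
Round 4 (k=11): L=209 R=19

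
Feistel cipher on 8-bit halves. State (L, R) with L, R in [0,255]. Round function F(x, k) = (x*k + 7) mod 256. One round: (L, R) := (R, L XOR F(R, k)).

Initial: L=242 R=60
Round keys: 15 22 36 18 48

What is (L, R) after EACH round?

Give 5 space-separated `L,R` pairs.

Round 1 (k=15): L=60 R=121
Round 2 (k=22): L=121 R=81
Round 3 (k=36): L=81 R=18
Round 4 (k=18): L=18 R=26
Round 5 (k=48): L=26 R=245

Answer: 60,121 121,81 81,18 18,26 26,245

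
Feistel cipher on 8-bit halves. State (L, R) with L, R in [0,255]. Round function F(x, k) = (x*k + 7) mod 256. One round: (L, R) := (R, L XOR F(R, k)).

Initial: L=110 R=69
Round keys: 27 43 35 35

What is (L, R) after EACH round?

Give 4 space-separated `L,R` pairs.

Round 1 (k=27): L=69 R=32
Round 2 (k=43): L=32 R=34
Round 3 (k=35): L=34 R=141
Round 4 (k=35): L=141 R=108

Answer: 69,32 32,34 34,141 141,108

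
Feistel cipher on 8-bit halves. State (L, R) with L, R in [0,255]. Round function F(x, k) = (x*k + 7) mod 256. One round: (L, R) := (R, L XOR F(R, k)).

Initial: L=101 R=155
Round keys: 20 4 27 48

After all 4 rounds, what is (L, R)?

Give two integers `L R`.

Round 1 (k=20): L=155 R=70
Round 2 (k=4): L=70 R=132
Round 3 (k=27): L=132 R=181
Round 4 (k=48): L=181 R=115

Answer: 181 115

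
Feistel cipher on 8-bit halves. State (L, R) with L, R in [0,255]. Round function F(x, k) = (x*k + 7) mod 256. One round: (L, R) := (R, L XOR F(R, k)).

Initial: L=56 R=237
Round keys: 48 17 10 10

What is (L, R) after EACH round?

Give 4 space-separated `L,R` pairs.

Round 1 (k=48): L=237 R=79
Round 2 (k=17): L=79 R=171
Round 3 (k=10): L=171 R=250
Round 4 (k=10): L=250 R=96

Answer: 237,79 79,171 171,250 250,96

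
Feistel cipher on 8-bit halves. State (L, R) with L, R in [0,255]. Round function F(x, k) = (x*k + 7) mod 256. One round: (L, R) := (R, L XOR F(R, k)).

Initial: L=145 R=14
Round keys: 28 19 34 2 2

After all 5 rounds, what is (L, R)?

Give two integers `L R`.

Round 1 (k=28): L=14 R=30
Round 2 (k=19): L=30 R=79
Round 3 (k=34): L=79 R=155
Round 4 (k=2): L=155 R=114
Round 5 (k=2): L=114 R=112

Answer: 114 112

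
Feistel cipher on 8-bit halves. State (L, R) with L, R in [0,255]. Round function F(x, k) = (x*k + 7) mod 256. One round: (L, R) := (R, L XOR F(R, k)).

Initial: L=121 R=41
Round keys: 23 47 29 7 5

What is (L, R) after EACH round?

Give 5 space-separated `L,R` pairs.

Round 1 (k=23): L=41 R=207
Round 2 (k=47): L=207 R=33
Round 3 (k=29): L=33 R=11
Round 4 (k=7): L=11 R=117
Round 5 (k=5): L=117 R=91

Answer: 41,207 207,33 33,11 11,117 117,91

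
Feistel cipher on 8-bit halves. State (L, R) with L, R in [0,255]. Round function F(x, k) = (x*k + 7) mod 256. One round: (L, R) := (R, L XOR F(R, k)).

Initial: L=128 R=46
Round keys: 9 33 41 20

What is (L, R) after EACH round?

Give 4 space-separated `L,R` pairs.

Round 1 (k=9): L=46 R=37
Round 2 (k=33): L=37 R=226
Round 3 (k=41): L=226 R=28
Round 4 (k=20): L=28 R=213

Answer: 46,37 37,226 226,28 28,213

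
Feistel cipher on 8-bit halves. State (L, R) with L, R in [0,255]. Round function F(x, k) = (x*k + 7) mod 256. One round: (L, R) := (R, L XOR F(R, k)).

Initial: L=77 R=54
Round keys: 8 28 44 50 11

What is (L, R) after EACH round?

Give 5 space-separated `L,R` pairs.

Round 1 (k=8): L=54 R=250
Round 2 (k=28): L=250 R=105
Round 3 (k=44): L=105 R=233
Round 4 (k=50): L=233 R=224
Round 5 (k=11): L=224 R=78

Answer: 54,250 250,105 105,233 233,224 224,78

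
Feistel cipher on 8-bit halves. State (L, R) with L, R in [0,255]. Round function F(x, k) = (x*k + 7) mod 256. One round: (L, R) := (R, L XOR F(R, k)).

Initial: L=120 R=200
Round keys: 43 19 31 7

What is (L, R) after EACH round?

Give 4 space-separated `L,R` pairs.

Round 1 (k=43): L=200 R=231
Round 2 (k=19): L=231 R=228
Round 3 (k=31): L=228 R=68
Round 4 (k=7): L=68 R=7

Answer: 200,231 231,228 228,68 68,7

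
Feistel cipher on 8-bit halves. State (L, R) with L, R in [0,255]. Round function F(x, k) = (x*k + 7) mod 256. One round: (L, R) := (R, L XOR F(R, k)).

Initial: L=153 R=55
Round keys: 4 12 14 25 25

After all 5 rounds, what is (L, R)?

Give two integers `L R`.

Round 1 (k=4): L=55 R=122
Round 2 (k=12): L=122 R=136
Round 3 (k=14): L=136 R=13
Round 4 (k=25): L=13 R=196
Round 5 (k=25): L=196 R=38

Answer: 196 38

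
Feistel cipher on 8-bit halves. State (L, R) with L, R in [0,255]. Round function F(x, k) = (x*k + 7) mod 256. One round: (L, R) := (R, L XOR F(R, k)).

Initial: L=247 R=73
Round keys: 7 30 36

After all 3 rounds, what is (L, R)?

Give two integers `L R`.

Round 1 (k=7): L=73 R=241
Round 2 (k=30): L=241 R=12
Round 3 (k=36): L=12 R=70

Answer: 12 70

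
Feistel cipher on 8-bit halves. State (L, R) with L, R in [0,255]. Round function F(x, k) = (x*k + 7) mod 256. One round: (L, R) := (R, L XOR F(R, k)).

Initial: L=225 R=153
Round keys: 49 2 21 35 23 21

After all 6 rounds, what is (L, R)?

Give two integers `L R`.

Answer: 176 94

Derivation:
Round 1 (k=49): L=153 R=177
Round 2 (k=2): L=177 R=240
Round 3 (k=21): L=240 R=6
Round 4 (k=35): L=6 R=41
Round 5 (k=23): L=41 R=176
Round 6 (k=21): L=176 R=94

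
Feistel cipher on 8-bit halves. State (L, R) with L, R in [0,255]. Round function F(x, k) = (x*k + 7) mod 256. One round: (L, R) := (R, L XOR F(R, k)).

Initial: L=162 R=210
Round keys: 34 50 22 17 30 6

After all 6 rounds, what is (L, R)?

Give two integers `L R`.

Answer: 127 141

Derivation:
Round 1 (k=34): L=210 R=73
Round 2 (k=50): L=73 R=155
Round 3 (k=22): L=155 R=16
Round 4 (k=17): L=16 R=140
Round 5 (k=30): L=140 R=127
Round 6 (k=6): L=127 R=141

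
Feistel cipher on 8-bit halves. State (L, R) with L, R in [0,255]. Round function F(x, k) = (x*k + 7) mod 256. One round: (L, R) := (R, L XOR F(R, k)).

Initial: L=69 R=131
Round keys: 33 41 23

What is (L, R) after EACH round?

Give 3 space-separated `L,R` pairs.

Round 1 (k=33): L=131 R=175
Round 2 (k=41): L=175 R=141
Round 3 (k=23): L=141 R=29

Answer: 131,175 175,141 141,29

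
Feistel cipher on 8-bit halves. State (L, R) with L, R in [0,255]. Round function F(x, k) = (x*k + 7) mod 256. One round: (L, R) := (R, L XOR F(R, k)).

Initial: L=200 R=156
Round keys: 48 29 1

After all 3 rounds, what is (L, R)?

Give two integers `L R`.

Answer: 166 34

Derivation:
Round 1 (k=48): L=156 R=143
Round 2 (k=29): L=143 R=166
Round 3 (k=1): L=166 R=34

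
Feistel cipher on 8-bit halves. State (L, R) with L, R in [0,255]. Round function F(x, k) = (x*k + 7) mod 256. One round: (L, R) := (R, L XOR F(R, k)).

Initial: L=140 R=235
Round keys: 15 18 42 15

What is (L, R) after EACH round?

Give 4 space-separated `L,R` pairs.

Answer: 235,64 64,108 108,255 255,148

Derivation:
Round 1 (k=15): L=235 R=64
Round 2 (k=18): L=64 R=108
Round 3 (k=42): L=108 R=255
Round 4 (k=15): L=255 R=148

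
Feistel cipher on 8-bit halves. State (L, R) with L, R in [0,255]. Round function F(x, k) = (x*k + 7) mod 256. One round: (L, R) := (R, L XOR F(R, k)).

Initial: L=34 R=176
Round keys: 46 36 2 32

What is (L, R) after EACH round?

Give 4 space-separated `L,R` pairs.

Answer: 176,133 133,11 11,152 152,12

Derivation:
Round 1 (k=46): L=176 R=133
Round 2 (k=36): L=133 R=11
Round 3 (k=2): L=11 R=152
Round 4 (k=32): L=152 R=12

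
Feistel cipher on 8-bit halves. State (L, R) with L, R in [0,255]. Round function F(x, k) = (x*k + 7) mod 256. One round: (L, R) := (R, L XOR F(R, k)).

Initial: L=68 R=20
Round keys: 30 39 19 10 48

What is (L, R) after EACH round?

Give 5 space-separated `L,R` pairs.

Round 1 (k=30): L=20 R=27
Round 2 (k=39): L=27 R=48
Round 3 (k=19): L=48 R=140
Round 4 (k=10): L=140 R=79
Round 5 (k=48): L=79 R=91

Answer: 20,27 27,48 48,140 140,79 79,91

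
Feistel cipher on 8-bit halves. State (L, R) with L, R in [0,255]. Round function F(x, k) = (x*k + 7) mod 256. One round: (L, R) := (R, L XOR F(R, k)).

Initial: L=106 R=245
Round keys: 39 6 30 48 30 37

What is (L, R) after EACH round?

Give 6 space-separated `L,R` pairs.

Answer: 245,48 48,210 210,147 147,69 69,142 142,200

Derivation:
Round 1 (k=39): L=245 R=48
Round 2 (k=6): L=48 R=210
Round 3 (k=30): L=210 R=147
Round 4 (k=48): L=147 R=69
Round 5 (k=30): L=69 R=142
Round 6 (k=37): L=142 R=200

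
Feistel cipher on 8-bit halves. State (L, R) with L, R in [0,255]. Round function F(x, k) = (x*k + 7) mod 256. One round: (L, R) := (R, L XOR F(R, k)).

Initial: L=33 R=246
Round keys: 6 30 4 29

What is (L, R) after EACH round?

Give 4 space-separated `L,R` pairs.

Round 1 (k=6): L=246 R=234
Round 2 (k=30): L=234 R=133
Round 3 (k=4): L=133 R=241
Round 4 (k=29): L=241 R=209

Answer: 246,234 234,133 133,241 241,209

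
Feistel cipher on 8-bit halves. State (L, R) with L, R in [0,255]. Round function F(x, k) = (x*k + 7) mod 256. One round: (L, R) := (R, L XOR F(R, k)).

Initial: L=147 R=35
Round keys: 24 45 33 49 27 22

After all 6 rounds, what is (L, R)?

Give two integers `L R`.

Round 1 (k=24): L=35 R=220
Round 2 (k=45): L=220 R=144
Round 3 (k=33): L=144 R=75
Round 4 (k=49): L=75 R=242
Round 5 (k=27): L=242 R=198
Round 6 (k=22): L=198 R=249

Answer: 198 249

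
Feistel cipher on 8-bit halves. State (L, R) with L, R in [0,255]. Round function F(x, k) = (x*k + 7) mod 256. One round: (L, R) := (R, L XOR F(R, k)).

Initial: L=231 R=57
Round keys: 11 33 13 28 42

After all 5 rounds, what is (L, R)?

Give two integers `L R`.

Round 1 (k=11): L=57 R=157
Round 2 (k=33): L=157 R=125
Round 3 (k=13): L=125 R=253
Round 4 (k=28): L=253 R=206
Round 5 (k=42): L=206 R=46

Answer: 206 46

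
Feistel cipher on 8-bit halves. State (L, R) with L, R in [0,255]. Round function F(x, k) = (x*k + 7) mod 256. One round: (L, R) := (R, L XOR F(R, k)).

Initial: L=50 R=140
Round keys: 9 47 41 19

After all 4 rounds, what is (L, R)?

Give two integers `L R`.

Round 1 (k=9): L=140 R=193
Round 2 (k=47): L=193 R=250
Round 3 (k=41): L=250 R=208
Round 4 (k=19): L=208 R=141

Answer: 208 141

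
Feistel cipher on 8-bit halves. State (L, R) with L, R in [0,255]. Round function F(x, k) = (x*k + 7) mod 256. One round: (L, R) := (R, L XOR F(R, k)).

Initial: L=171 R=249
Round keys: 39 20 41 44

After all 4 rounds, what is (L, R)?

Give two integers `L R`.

Answer: 212 197

Derivation:
Round 1 (k=39): L=249 R=93
Round 2 (k=20): L=93 R=178
Round 3 (k=41): L=178 R=212
Round 4 (k=44): L=212 R=197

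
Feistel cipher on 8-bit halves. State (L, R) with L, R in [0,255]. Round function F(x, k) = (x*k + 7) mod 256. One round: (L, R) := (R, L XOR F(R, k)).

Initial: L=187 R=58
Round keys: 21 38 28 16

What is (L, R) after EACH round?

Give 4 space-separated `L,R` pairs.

Answer: 58,114 114,201 201,113 113,222

Derivation:
Round 1 (k=21): L=58 R=114
Round 2 (k=38): L=114 R=201
Round 3 (k=28): L=201 R=113
Round 4 (k=16): L=113 R=222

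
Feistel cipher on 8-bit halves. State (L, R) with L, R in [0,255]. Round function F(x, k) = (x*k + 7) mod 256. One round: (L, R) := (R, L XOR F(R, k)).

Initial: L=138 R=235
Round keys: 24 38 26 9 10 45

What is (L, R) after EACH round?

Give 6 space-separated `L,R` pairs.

Answer: 235,133 133,46 46,54 54,195 195,147 147,29

Derivation:
Round 1 (k=24): L=235 R=133
Round 2 (k=38): L=133 R=46
Round 3 (k=26): L=46 R=54
Round 4 (k=9): L=54 R=195
Round 5 (k=10): L=195 R=147
Round 6 (k=45): L=147 R=29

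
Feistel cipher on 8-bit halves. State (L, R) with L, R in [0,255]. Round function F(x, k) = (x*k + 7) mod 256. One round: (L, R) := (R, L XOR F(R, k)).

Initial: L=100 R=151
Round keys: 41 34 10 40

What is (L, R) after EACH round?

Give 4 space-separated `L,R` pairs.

Answer: 151,82 82,124 124,141 141,115

Derivation:
Round 1 (k=41): L=151 R=82
Round 2 (k=34): L=82 R=124
Round 3 (k=10): L=124 R=141
Round 4 (k=40): L=141 R=115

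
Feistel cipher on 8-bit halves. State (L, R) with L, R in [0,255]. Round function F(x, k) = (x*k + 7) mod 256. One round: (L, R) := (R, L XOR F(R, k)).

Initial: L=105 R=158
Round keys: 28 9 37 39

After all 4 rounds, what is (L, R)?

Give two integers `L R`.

Round 1 (k=28): L=158 R=38
Round 2 (k=9): L=38 R=195
Round 3 (k=37): L=195 R=16
Round 4 (k=39): L=16 R=180

Answer: 16 180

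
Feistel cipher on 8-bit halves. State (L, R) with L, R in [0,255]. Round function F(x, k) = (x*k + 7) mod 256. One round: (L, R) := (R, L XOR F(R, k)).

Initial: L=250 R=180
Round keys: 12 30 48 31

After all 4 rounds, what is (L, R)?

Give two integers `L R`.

Answer: 58 52

Derivation:
Round 1 (k=12): L=180 R=141
Round 2 (k=30): L=141 R=57
Round 3 (k=48): L=57 R=58
Round 4 (k=31): L=58 R=52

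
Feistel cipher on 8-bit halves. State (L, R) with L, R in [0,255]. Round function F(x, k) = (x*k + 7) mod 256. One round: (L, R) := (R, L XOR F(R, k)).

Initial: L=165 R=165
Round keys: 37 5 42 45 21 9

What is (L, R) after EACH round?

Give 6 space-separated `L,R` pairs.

Round 1 (k=37): L=165 R=69
Round 2 (k=5): L=69 R=197
Round 3 (k=42): L=197 R=28
Round 4 (k=45): L=28 R=54
Round 5 (k=21): L=54 R=105
Round 6 (k=9): L=105 R=142

Answer: 165,69 69,197 197,28 28,54 54,105 105,142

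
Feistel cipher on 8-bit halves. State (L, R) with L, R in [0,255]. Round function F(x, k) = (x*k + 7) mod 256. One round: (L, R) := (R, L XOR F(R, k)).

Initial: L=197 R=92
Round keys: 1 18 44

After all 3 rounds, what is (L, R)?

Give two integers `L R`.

Round 1 (k=1): L=92 R=166
Round 2 (k=18): L=166 R=239
Round 3 (k=44): L=239 R=189

Answer: 239 189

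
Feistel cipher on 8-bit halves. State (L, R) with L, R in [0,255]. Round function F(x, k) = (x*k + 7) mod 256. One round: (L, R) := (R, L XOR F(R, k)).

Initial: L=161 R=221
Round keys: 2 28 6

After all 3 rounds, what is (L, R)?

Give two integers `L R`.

Round 1 (k=2): L=221 R=96
Round 2 (k=28): L=96 R=90
Round 3 (k=6): L=90 R=67

Answer: 90 67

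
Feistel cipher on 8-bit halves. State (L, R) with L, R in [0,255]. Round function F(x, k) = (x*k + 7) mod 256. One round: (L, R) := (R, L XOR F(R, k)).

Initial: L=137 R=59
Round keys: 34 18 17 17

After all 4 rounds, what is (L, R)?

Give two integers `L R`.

Round 1 (k=34): L=59 R=84
Round 2 (k=18): L=84 R=212
Round 3 (k=17): L=212 R=79
Round 4 (k=17): L=79 R=146

Answer: 79 146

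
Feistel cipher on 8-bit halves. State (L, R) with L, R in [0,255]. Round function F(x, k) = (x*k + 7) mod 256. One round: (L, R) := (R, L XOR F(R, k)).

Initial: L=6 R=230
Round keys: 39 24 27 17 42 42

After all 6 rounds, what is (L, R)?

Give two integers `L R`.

Round 1 (k=39): L=230 R=23
Round 2 (k=24): L=23 R=201
Round 3 (k=27): L=201 R=45
Round 4 (k=17): L=45 R=205
Round 5 (k=42): L=205 R=132
Round 6 (k=42): L=132 R=98

Answer: 132 98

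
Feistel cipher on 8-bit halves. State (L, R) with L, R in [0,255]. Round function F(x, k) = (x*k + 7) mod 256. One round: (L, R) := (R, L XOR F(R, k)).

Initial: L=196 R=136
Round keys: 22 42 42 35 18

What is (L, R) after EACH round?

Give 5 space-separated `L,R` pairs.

Answer: 136,115 115,109 109,154 154,120 120,237

Derivation:
Round 1 (k=22): L=136 R=115
Round 2 (k=42): L=115 R=109
Round 3 (k=42): L=109 R=154
Round 4 (k=35): L=154 R=120
Round 5 (k=18): L=120 R=237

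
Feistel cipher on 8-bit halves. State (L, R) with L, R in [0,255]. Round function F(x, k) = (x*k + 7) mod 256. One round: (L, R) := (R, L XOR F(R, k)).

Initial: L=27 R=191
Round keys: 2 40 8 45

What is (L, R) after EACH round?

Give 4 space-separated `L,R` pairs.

Round 1 (k=2): L=191 R=158
Round 2 (k=40): L=158 R=8
Round 3 (k=8): L=8 R=217
Round 4 (k=45): L=217 R=36

Answer: 191,158 158,8 8,217 217,36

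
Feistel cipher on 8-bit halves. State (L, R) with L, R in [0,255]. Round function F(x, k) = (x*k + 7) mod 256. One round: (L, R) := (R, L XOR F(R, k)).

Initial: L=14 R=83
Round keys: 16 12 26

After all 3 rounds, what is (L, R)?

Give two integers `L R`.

Answer: 224 254

Derivation:
Round 1 (k=16): L=83 R=57
Round 2 (k=12): L=57 R=224
Round 3 (k=26): L=224 R=254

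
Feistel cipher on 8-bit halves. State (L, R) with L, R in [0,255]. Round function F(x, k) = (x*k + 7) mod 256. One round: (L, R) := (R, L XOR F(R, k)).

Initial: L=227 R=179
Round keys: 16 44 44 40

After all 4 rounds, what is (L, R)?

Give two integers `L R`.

Answer: 99 187

Derivation:
Round 1 (k=16): L=179 R=212
Round 2 (k=44): L=212 R=196
Round 3 (k=44): L=196 R=99
Round 4 (k=40): L=99 R=187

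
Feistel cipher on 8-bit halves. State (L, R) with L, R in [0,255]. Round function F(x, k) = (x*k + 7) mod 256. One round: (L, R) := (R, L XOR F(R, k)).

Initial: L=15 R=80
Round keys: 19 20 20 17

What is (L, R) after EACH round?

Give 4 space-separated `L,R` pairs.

Round 1 (k=19): L=80 R=248
Round 2 (k=20): L=248 R=55
Round 3 (k=20): L=55 R=171
Round 4 (k=17): L=171 R=85

Answer: 80,248 248,55 55,171 171,85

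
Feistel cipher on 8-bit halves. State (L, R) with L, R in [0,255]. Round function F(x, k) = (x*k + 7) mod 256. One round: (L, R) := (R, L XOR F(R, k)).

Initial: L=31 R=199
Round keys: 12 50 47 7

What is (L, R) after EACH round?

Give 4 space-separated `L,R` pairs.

Answer: 199,68 68,136 136,187 187,172

Derivation:
Round 1 (k=12): L=199 R=68
Round 2 (k=50): L=68 R=136
Round 3 (k=47): L=136 R=187
Round 4 (k=7): L=187 R=172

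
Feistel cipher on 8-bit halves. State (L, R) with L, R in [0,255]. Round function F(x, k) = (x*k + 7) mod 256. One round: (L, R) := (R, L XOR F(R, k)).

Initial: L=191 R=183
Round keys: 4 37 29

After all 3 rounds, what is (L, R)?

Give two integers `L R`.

Round 1 (k=4): L=183 R=92
Round 2 (k=37): L=92 R=228
Round 3 (k=29): L=228 R=135

Answer: 228 135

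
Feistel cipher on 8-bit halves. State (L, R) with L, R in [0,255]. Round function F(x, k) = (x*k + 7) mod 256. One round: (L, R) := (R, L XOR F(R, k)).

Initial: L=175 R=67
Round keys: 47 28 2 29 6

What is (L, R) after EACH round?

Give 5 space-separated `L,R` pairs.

Answer: 67,251 251,56 56,140 140,219 219,165

Derivation:
Round 1 (k=47): L=67 R=251
Round 2 (k=28): L=251 R=56
Round 3 (k=2): L=56 R=140
Round 4 (k=29): L=140 R=219
Round 5 (k=6): L=219 R=165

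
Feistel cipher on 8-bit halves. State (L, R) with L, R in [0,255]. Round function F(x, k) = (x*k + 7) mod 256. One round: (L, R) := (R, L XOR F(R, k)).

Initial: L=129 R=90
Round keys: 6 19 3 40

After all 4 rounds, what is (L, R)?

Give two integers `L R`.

Answer: 174 96

Derivation:
Round 1 (k=6): L=90 R=162
Round 2 (k=19): L=162 R=87
Round 3 (k=3): L=87 R=174
Round 4 (k=40): L=174 R=96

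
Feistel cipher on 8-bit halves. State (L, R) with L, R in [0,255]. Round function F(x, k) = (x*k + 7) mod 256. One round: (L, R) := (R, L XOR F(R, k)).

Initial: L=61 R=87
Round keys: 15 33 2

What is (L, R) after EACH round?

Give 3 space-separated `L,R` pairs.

Answer: 87,29 29,147 147,48

Derivation:
Round 1 (k=15): L=87 R=29
Round 2 (k=33): L=29 R=147
Round 3 (k=2): L=147 R=48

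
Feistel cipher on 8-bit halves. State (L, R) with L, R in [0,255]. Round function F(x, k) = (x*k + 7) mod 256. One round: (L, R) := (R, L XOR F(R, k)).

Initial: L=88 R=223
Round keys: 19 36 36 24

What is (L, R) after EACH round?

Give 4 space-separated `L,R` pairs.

Answer: 223,204 204,104 104,107 107,103

Derivation:
Round 1 (k=19): L=223 R=204
Round 2 (k=36): L=204 R=104
Round 3 (k=36): L=104 R=107
Round 4 (k=24): L=107 R=103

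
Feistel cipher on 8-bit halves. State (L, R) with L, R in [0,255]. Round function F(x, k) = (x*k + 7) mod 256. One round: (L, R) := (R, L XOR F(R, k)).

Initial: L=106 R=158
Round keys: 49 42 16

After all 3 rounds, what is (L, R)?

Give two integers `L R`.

Answer: 35 24

Derivation:
Round 1 (k=49): L=158 R=47
Round 2 (k=42): L=47 R=35
Round 3 (k=16): L=35 R=24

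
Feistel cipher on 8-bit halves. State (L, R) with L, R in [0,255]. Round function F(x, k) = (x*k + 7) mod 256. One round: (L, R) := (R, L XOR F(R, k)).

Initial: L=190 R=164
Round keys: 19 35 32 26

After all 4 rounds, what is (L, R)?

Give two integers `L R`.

Round 1 (k=19): L=164 R=141
Round 2 (k=35): L=141 R=234
Round 3 (k=32): L=234 R=202
Round 4 (k=26): L=202 R=97

Answer: 202 97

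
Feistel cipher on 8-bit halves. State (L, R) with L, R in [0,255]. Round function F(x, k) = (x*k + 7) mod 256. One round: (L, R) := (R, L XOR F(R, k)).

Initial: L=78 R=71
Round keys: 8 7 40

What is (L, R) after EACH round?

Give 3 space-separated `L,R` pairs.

Round 1 (k=8): L=71 R=113
Round 2 (k=7): L=113 R=89
Round 3 (k=40): L=89 R=158

Answer: 71,113 113,89 89,158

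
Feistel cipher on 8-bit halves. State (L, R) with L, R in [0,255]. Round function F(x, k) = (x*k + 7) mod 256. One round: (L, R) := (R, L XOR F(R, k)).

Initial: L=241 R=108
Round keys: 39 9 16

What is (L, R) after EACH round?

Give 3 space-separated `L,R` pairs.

Round 1 (k=39): L=108 R=138
Round 2 (k=9): L=138 R=141
Round 3 (k=16): L=141 R=93

Answer: 108,138 138,141 141,93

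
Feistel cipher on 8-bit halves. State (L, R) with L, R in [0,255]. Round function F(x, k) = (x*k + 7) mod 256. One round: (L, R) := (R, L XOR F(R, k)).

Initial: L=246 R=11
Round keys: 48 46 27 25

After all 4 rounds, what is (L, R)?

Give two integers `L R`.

Answer: 176 73

Derivation:
Round 1 (k=48): L=11 R=225
Round 2 (k=46): L=225 R=126
Round 3 (k=27): L=126 R=176
Round 4 (k=25): L=176 R=73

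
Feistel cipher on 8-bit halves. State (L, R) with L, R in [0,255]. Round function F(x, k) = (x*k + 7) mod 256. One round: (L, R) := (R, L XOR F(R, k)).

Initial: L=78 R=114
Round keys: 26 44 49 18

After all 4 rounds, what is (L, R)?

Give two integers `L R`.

Round 1 (k=26): L=114 R=213
Round 2 (k=44): L=213 R=209
Round 3 (k=49): L=209 R=221
Round 4 (k=18): L=221 R=64

Answer: 221 64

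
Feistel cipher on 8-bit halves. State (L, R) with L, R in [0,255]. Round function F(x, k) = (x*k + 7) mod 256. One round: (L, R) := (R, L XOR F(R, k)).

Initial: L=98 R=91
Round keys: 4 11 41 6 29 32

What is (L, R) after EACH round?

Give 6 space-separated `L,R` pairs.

Round 1 (k=4): L=91 R=17
Round 2 (k=11): L=17 R=153
Round 3 (k=41): L=153 R=153
Round 4 (k=6): L=153 R=4
Round 5 (k=29): L=4 R=226
Round 6 (k=32): L=226 R=67

Answer: 91,17 17,153 153,153 153,4 4,226 226,67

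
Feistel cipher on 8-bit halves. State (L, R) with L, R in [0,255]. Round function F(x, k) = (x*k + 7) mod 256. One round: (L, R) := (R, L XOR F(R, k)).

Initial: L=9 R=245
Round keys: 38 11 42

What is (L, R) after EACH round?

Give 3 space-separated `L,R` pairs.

Answer: 245,108 108,94 94,31

Derivation:
Round 1 (k=38): L=245 R=108
Round 2 (k=11): L=108 R=94
Round 3 (k=42): L=94 R=31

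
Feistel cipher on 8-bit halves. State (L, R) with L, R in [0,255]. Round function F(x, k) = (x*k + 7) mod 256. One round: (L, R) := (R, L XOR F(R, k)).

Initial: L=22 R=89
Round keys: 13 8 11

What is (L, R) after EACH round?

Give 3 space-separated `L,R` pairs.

Answer: 89,154 154,142 142,187

Derivation:
Round 1 (k=13): L=89 R=154
Round 2 (k=8): L=154 R=142
Round 3 (k=11): L=142 R=187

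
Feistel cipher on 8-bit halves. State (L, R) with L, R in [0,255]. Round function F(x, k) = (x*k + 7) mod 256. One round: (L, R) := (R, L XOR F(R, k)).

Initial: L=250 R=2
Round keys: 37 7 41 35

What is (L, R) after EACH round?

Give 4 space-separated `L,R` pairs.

Round 1 (k=37): L=2 R=171
Round 2 (k=7): L=171 R=182
Round 3 (k=41): L=182 R=134
Round 4 (k=35): L=134 R=239

Answer: 2,171 171,182 182,134 134,239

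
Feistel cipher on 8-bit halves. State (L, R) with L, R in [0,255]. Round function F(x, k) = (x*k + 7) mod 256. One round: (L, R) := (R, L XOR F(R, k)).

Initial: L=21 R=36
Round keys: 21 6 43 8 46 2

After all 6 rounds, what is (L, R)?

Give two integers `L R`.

Answer: 197 185

Derivation:
Round 1 (k=21): L=36 R=238
Round 2 (k=6): L=238 R=191
Round 3 (k=43): L=191 R=242
Round 4 (k=8): L=242 R=40
Round 5 (k=46): L=40 R=197
Round 6 (k=2): L=197 R=185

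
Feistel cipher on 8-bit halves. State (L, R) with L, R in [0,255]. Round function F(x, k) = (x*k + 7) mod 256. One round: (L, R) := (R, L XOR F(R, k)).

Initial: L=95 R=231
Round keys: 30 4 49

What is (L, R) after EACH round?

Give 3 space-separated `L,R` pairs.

Answer: 231,70 70,248 248,57

Derivation:
Round 1 (k=30): L=231 R=70
Round 2 (k=4): L=70 R=248
Round 3 (k=49): L=248 R=57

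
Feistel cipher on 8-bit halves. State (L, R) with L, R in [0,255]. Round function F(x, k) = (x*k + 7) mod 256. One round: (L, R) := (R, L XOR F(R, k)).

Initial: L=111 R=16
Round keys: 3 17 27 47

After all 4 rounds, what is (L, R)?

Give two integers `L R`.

Answer: 132 140

Derivation:
Round 1 (k=3): L=16 R=88
Round 2 (k=17): L=88 R=207
Round 3 (k=27): L=207 R=132
Round 4 (k=47): L=132 R=140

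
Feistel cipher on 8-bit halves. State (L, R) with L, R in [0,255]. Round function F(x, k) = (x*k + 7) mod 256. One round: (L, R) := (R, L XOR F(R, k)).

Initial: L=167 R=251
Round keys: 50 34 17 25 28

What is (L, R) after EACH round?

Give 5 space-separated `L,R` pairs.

Answer: 251,170 170,96 96,205 205,108 108,26

Derivation:
Round 1 (k=50): L=251 R=170
Round 2 (k=34): L=170 R=96
Round 3 (k=17): L=96 R=205
Round 4 (k=25): L=205 R=108
Round 5 (k=28): L=108 R=26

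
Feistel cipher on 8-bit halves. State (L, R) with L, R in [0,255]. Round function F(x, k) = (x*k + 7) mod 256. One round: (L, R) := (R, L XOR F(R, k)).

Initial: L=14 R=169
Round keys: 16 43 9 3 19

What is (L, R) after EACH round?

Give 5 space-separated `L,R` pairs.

Round 1 (k=16): L=169 R=153
Round 2 (k=43): L=153 R=19
Round 3 (k=9): L=19 R=43
Round 4 (k=3): L=43 R=155
Round 5 (k=19): L=155 R=163

Answer: 169,153 153,19 19,43 43,155 155,163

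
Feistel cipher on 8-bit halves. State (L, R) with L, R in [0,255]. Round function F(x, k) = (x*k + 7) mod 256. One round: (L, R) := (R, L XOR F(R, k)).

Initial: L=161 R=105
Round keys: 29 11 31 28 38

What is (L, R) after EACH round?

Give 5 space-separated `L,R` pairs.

Answer: 105,77 77,63 63,229 229,44 44,106

Derivation:
Round 1 (k=29): L=105 R=77
Round 2 (k=11): L=77 R=63
Round 3 (k=31): L=63 R=229
Round 4 (k=28): L=229 R=44
Round 5 (k=38): L=44 R=106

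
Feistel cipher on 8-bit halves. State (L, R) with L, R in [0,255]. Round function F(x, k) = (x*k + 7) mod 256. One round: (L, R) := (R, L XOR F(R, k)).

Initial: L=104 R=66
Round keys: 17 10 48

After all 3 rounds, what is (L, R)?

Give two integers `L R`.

Round 1 (k=17): L=66 R=1
Round 2 (k=10): L=1 R=83
Round 3 (k=48): L=83 R=150

Answer: 83 150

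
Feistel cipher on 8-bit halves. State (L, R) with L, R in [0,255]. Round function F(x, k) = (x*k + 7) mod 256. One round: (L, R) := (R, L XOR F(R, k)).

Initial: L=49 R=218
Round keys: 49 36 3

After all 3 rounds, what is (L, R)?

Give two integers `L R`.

Answer: 29 174

Derivation:
Round 1 (k=49): L=218 R=240
Round 2 (k=36): L=240 R=29
Round 3 (k=3): L=29 R=174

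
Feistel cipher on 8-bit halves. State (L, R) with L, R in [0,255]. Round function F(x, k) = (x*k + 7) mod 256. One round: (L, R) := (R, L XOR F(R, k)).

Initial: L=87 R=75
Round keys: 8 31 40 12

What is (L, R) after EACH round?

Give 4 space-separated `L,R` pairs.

Answer: 75,8 8,180 180,47 47,143

Derivation:
Round 1 (k=8): L=75 R=8
Round 2 (k=31): L=8 R=180
Round 3 (k=40): L=180 R=47
Round 4 (k=12): L=47 R=143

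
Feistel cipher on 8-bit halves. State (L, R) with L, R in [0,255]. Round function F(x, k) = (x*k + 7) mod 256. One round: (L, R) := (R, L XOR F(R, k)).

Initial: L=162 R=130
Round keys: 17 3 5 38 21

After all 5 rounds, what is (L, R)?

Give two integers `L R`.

Round 1 (k=17): L=130 R=11
Round 2 (k=3): L=11 R=170
Round 3 (k=5): L=170 R=82
Round 4 (k=38): L=82 R=153
Round 5 (k=21): L=153 R=198

Answer: 153 198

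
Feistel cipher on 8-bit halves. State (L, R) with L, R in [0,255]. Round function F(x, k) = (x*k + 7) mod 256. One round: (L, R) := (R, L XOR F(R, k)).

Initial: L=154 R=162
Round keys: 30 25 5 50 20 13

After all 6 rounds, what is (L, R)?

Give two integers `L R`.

Round 1 (k=30): L=162 R=153
Round 2 (k=25): L=153 R=90
Round 3 (k=5): L=90 R=80
Round 4 (k=50): L=80 R=253
Round 5 (k=20): L=253 R=155
Round 6 (k=13): L=155 R=27

Answer: 155 27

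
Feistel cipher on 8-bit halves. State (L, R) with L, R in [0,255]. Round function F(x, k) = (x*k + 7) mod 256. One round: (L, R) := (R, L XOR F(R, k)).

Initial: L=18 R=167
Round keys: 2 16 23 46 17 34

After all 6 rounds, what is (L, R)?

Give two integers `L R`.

Answer: 158 244

Derivation:
Round 1 (k=2): L=167 R=71
Round 2 (k=16): L=71 R=208
Round 3 (k=23): L=208 R=240
Round 4 (k=46): L=240 R=247
Round 5 (k=17): L=247 R=158
Round 6 (k=34): L=158 R=244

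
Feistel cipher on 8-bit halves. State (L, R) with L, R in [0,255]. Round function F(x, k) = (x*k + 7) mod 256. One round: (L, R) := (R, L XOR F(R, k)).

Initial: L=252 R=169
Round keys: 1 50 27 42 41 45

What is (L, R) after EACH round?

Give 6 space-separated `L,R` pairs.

Answer: 169,76 76,118 118,53 53,207 207,27 27,9

Derivation:
Round 1 (k=1): L=169 R=76
Round 2 (k=50): L=76 R=118
Round 3 (k=27): L=118 R=53
Round 4 (k=42): L=53 R=207
Round 5 (k=41): L=207 R=27
Round 6 (k=45): L=27 R=9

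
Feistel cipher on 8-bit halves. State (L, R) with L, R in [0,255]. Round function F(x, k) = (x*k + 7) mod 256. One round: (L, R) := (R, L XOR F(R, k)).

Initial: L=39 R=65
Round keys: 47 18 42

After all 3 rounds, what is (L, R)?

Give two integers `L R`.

Answer: 248 102

Derivation:
Round 1 (k=47): L=65 R=209
Round 2 (k=18): L=209 R=248
Round 3 (k=42): L=248 R=102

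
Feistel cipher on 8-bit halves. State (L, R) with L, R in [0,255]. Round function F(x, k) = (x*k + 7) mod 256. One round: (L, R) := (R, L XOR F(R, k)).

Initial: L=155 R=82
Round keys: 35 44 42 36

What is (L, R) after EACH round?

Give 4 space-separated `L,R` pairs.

Round 1 (k=35): L=82 R=166
Round 2 (k=44): L=166 R=221
Round 3 (k=42): L=221 R=239
Round 4 (k=36): L=239 R=126

Answer: 82,166 166,221 221,239 239,126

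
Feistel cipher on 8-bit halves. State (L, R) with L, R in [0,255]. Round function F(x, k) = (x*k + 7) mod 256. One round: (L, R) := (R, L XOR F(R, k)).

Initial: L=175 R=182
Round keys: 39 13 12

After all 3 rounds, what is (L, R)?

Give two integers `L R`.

Round 1 (k=39): L=182 R=110
Round 2 (k=13): L=110 R=43
Round 3 (k=12): L=43 R=101

Answer: 43 101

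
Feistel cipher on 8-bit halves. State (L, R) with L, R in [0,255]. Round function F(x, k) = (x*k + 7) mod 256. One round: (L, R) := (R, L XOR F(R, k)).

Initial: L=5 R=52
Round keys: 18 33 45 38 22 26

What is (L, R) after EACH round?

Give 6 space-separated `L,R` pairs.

Answer: 52,170 170,197 197,2 2,150 150,233 233,39

Derivation:
Round 1 (k=18): L=52 R=170
Round 2 (k=33): L=170 R=197
Round 3 (k=45): L=197 R=2
Round 4 (k=38): L=2 R=150
Round 5 (k=22): L=150 R=233
Round 6 (k=26): L=233 R=39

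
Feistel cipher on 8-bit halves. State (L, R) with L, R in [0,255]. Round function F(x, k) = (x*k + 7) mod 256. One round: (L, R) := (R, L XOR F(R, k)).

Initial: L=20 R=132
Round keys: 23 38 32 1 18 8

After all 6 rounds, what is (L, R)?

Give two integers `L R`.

Answer: 187 189

Derivation:
Round 1 (k=23): L=132 R=247
Round 2 (k=38): L=247 R=53
Round 3 (k=32): L=53 R=80
Round 4 (k=1): L=80 R=98
Round 5 (k=18): L=98 R=187
Round 6 (k=8): L=187 R=189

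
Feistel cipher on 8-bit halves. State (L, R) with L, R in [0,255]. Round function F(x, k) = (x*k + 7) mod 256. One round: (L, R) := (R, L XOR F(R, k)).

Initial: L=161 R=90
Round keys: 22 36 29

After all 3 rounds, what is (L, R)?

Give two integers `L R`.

Round 1 (k=22): L=90 R=98
Round 2 (k=36): L=98 R=149
Round 3 (k=29): L=149 R=138

Answer: 149 138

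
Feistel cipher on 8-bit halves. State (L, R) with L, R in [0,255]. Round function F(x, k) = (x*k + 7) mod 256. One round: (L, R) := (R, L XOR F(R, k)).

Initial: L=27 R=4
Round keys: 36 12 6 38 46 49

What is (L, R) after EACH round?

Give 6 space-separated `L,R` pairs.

Round 1 (k=36): L=4 R=140
Round 2 (k=12): L=140 R=147
Round 3 (k=6): L=147 R=245
Round 4 (k=38): L=245 R=246
Round 5 (k=46): L=246 R=206
Round 6 (k=49): L=206 R=131

Answer: 4,140 140,147 147,245 245,246 246,206 206,131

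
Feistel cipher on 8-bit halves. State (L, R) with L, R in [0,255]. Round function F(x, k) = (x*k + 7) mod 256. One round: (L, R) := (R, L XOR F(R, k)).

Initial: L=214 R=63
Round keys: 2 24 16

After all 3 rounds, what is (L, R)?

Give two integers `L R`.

Answer: 240 84

Derivation:
Round 1 (k=2): L=63 R=83
Round 2 (k=24): L=83 R=240
Round 3 (k=16): L=240 R=84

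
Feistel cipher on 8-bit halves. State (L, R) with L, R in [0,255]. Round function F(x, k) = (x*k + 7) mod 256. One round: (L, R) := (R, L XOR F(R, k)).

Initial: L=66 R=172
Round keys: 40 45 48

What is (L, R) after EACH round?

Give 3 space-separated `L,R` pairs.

Answer: 172,165 165,164 164,98

Derivation:
Round 1 (k=40): L=172 R=165
Round 2 (k=45): L=165 R=164
Round 3 (k=48): L=164 R=98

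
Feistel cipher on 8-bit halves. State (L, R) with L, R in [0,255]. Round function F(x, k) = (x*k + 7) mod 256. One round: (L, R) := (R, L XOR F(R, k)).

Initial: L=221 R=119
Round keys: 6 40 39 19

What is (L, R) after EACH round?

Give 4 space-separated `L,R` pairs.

Answer: 119,12 12,144 144,251 251,56

Derivation:
Round 1 (k=6): L=119 R=12
Round 2 (k=40): L=12 R=144
Round 3 (k=39): L=144 R=251
Round 4 (k=19): L=251 R=56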